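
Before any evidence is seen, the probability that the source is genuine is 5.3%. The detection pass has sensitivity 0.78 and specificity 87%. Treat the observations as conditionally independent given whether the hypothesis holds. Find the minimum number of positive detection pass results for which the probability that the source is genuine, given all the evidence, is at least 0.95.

4

Prior odds = 0.053/0.947 = 53/947.
False-positive rate = 1 − 0.87 = 0.13; likelihood ratio of a positive = 0.78/0.13 = 6.
Target posterior odds = 0.95/0.05 = 19.
Require 6ⁿ ≥ 19 ÷ (53/947) = 17993/53.
6³ = 216 falls short of 17993/53 but 6⁴ = 1296 reaches it, so n = 4.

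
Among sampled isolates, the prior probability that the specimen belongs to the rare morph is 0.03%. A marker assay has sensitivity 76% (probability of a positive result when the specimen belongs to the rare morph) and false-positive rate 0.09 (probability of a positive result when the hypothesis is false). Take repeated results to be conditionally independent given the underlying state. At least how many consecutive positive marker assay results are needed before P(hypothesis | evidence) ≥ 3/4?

5

Prior odds: 0.0003 ÷ 0.9997 = 3/9997.
Likelihood ratio of a positive result = 0.76/0.09 = 76/9.
Target odds: 0.75 ÷ 0.25 = 3.
Require (76/9)ⁿ ≥ 3 ÷ (3/9997) = 9997.
(76/9)⁴ = 33362176/6561 falls short of 9997 but (76/9)⁵ ≈42939.3 reaches it, so n = 5.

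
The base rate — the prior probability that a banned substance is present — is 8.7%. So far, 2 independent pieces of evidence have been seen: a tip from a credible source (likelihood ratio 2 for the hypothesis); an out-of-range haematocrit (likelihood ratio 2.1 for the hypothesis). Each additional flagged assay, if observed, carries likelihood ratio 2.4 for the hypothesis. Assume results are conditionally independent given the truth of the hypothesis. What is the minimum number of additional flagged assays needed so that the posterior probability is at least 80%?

Prior odds = 0.087/0.913 = 87/913.
Combined Bayes factor of the evidence already in hand = 2 × 2.1 = 4.2.
Odds after that evidence = (87/913) × 4.2 = 1827/4565.
Target odds = 0.8/0.2 = 4.
Need 2.4ⁿ ≥ 4 ÷ (1827/4565) = 18260/1827.
2.4² = 5.76 falls short of 18260/1827 but 2.4³ = 13.824 reaches it, so n = 3.

3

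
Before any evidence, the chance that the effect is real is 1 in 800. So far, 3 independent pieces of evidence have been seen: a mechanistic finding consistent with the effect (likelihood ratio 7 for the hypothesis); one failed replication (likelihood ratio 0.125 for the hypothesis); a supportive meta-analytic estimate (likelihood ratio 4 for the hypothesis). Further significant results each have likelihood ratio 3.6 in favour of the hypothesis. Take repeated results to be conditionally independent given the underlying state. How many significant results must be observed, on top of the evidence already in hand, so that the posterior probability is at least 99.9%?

Prior odds = 0.00125/0.99875 = 1/799.
Combined Bayes factor of the evidence already in hand = 7 × 0.125 × 4 = 3.5.
Odds after that evidence = (1/799) × 3.5 = 7/1598.
Target odds = 0.999/0.001 = 999.
Need 3.6ⁿ ≥ 999 ÷ (7/1598) = 1596402/7.
3.6⁹ ≈101560 falls short of 1596402/7 but 3.6¹⁰ ≈365616 reaches it, so n = 10.

10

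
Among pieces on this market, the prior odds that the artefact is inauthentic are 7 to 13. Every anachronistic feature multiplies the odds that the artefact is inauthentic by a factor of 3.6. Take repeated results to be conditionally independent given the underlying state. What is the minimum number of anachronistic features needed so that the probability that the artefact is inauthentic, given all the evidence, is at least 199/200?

Prior odds = 7/13.
Likelihood ratio per anachronistic feature = 3.6.
Target posterior odds = 0.995/0.005 = 199.
Require 3.6ⁿ ≥ 199 ÷ (7/13) = 2587/7.
3.6⁴ = 167.9616 falls short of 2587/7 but 3.6⁵ = 604.66176 reaches it, so n = 5.

5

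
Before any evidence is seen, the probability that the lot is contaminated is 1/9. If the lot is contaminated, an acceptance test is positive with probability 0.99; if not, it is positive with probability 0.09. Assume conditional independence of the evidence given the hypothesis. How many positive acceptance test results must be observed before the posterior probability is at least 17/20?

Prior odds: (1/9) ÷ (8/9) = 0.125.
Likelihood ratio of a positive = 0.99/0.09 = 11.
Target posterior odds = 0.85/0.15 = 17/3.
Require 11ⁿ ≥ 17/3 ÷ 0.125 = 136/3.
11¹ = 11 falls short of 136/3 but 11² = 121 reaches it, so n = 2.

2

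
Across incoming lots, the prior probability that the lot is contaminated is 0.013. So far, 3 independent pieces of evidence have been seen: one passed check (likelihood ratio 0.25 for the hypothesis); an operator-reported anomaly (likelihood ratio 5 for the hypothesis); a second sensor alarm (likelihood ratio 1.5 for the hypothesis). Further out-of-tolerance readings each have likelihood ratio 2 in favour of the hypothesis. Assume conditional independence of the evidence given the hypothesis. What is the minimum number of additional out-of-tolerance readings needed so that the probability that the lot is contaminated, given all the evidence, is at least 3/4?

Prior odds = 0.013/0.987 = 13/987.
Combined Bayes factor of the evidence already in hand = 0.25 × 5 × 1.5 = 1.875.
Odds after that evidence = (13/987) × 1.875 = 65/2632.
Target odds = 0.75/0.25 = 3.
Need 2ⁿ ≥ 3 ÷ (65/2632) = 7896/65.
2⁶ = 64 falls short of 7896/65 but 2⁷ = 128 reaches it, so n = 7.

7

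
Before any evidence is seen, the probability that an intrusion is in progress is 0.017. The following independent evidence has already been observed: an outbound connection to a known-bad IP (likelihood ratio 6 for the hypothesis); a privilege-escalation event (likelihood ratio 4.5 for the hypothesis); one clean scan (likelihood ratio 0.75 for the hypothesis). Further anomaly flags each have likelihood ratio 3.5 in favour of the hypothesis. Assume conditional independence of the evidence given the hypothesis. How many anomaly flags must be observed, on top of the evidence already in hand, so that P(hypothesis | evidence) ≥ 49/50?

Prior odds = 0.017/0.983 = 17/983.
Combined Bayes factor of the evidence already in hand = 6 × 4.5 × 0.75 = 20.25.
Odds after that evidence = (17/983) × 20.25 = 1377/3932.
Target odds = 0.98/0.02 = 49.
Need 3.5ⁿ ≥ 49 ÷ (1377/3932) = 192668/1377.
3.5³ = 42.875 falls short of 192668/1377 but 3.5⁴ = 150.0625 reaches it, so n = 4.

4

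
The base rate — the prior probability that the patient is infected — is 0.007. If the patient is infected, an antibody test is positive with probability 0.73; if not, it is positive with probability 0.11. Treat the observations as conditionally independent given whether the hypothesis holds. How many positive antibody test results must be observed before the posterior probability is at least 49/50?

5

Prior odds = 0.007/0.993 = 7/993.
Likelihood ratio of a positive = 0.73/0.11 = 73/11.
Target posterior odds = 0.98/0.02 = 49.
Require (73/11)ⁿ ≥ 49 ÷ (7/993) = 6951.
(73/11)⁴ = 28398241/14641 falls short of 6951 but (73/11)⁵ ≈12872.1 reaches it, so n = 5.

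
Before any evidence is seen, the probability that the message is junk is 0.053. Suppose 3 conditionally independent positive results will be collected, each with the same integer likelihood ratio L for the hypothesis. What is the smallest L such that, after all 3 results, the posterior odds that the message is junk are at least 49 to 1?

10

Prior odds = 0.053/0.947 = 53/947.
Target odds = 49.
Need L³ ≥ 49 ÷ (53/947) = 46403/53.
9³ = 729 < 46403/53 ≤ 1000 = 10³, so L = 10.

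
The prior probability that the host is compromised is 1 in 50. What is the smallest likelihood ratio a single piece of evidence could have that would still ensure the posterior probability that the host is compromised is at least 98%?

2401

Prior odds = 0.02/0.98 = 1/49.
Target odds = 0.98/0.02 = 49.
Required Bayes factor = 49 ÷ (1/49) = 2401.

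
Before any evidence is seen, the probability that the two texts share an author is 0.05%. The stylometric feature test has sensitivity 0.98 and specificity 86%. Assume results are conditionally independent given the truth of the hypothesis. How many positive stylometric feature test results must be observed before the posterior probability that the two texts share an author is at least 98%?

6

Prior odds = 0.0005/0.9995 = 1/1999.
False-positive rate = 1 − 0.86 = 0.14; likelihood ratio of a positive = 0.98/0.14 = 7.
Target odds: 0.98 ÷ 0.02 = 49.
Need (1/1999) × 7ⁿ ≥ 49, i.e. 7ⁿ ≥ 97951.
7⁵ = 16807 falls short of 97951 but 7⁶ = 117649 reaches it, so n = 6.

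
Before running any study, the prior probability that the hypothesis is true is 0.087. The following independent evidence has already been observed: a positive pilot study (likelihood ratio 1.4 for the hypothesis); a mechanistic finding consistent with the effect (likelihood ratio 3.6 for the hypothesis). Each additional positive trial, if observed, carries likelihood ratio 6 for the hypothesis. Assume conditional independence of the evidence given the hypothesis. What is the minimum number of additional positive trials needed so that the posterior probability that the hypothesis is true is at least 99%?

Prior odds = 0.087/0.913 = 87/913.
Combined Bayes factor of the evidence already in hand = 1.4 × 3.6 = 5.04.
Odds after that evidence = (87/913) × 5.04 = 10962/22825.
Target odds = 0.99/0.01 = 99.
Need 6ⁿ ≥ 99 ÷ (10962/22825) = 251075/1218.
6² = 36 falls short of 251075/1218 but 6³ = 216 reaches it, so n = 3.

3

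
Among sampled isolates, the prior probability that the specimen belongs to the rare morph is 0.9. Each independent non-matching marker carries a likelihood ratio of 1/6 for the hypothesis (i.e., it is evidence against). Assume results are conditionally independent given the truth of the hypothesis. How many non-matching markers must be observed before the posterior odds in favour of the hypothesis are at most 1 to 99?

Prior odds = 0.9/0.1 = 9.
Likelihood ratio per non-matching marker = 1/6.
Target odds = 1/99.
Need 9 × (1/6)ⁿ ≤ 1/99, i.e. (1/6)ⁿ ≤ 1/891.
(1/6)³ = 1/216 is still above 1/891 but (1/6)⁴ = 1/1296 is at or below it, so n = 4.

4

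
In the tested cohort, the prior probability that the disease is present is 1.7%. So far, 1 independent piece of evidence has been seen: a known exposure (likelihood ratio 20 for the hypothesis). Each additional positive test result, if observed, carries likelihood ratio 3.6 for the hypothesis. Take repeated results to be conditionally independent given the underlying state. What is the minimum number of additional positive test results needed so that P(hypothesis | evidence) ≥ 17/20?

3

Prior odds = 0.017/0.983 = 17/983.
Bayes factor of the evidence already in hand = 20.
Odds after that evidence = (17/983) × 20 = 340/983.
Target odds = 0.85/0.15 = 17/3.
Need 3.6ⁿ ≥ 17/3 ÷ (340/983) = 983/60.
3.6² = 12.96 falls short of 983/60 but 3.6³ = 46.656 reaches it, so n = 3.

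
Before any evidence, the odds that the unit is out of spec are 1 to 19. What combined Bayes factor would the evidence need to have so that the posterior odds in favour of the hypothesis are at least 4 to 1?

76

Prior odds = 1/19.
Target odds = 4.
Required Bayes factor = 4 ÷ (1/19) = 76.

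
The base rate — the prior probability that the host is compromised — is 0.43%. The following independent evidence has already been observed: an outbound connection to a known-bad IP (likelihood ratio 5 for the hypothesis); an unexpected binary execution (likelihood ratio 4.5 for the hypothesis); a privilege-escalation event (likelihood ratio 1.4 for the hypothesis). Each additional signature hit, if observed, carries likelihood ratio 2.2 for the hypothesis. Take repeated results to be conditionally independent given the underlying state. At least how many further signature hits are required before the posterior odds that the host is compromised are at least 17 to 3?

5

Prior odds = 0.0043/0.9957 = 43/9957.
Combined Bayes factor of the evidence already in hand = 5 × 4.5 × 1.4 = 31.5.
Odds after that evidence = (43/9957) × 31.5 = 903/6638.
Target odds = 17/3.
Need 2.2ⁿ ≥ 17/3 ÷ (903/6638) = 112846/2709.
2.2⁴ = 23.4256 falls short of 112846/2709 but 2.2⁵ = 51.53632 reaches it, so n = 5.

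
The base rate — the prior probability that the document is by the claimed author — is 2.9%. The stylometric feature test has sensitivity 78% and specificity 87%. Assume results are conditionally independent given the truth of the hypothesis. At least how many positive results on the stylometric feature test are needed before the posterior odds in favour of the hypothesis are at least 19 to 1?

Prior odds = 0.029/0.971 = 29/971.
False-positive rate = 1 − 0.87 = 0.13; likelihood ratio of a positive = 0.78/0.13 = 6.
Target odds = 19.
Require 6ⁿ ≥ 19 ÷ (29/971) = 18449/29.
6³ = 216 falls short of 18449/29 but 6⁴ = 1296 reaches it, so n = 4.

4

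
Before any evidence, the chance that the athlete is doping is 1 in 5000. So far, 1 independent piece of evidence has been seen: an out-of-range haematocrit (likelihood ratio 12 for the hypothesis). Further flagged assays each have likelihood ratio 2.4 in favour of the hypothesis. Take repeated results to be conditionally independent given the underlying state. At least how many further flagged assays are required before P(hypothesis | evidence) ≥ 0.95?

Prior odds = 0.0002/0.9998 = 1/4999.
Bayes factor of the evidence already in hand = 12.
Odds after that evidence = (1/4999) × 12 = 12/4999.
Target odds = 0.95/0.05 = 19.
Need 2.4ⁿ ≥ 19 ÷ (12/4999) = 94981/12.
2.4¹⁰ ≈6340.34 falls short of 94981/12 but 2.4¹¹ ≈15216.8 reaches it, so n = 11.

11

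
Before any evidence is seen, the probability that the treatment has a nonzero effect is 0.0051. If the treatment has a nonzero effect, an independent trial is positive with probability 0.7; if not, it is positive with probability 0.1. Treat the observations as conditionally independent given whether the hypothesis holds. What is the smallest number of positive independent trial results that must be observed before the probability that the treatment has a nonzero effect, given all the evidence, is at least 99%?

6

Prior odds = 0.0051/0.9949 = 51/9949.
Likelihood ratio of a positive = 0.7/0.1 = 7.
Target odds: 0.99 ÷ 0.01 = 99.
Need (51/9949) × 7ⁿ ≥ 99, i.e. 7ⁿ ≥ 328317/17.
7⁵ = 16807 falls short of 328317/17 but 7⁶ = 117649 reaches it, so n = 6.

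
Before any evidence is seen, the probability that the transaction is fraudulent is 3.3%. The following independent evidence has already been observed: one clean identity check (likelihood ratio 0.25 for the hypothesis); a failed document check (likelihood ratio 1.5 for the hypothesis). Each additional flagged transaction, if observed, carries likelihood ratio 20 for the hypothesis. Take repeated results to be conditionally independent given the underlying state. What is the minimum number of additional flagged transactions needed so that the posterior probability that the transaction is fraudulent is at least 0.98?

3

Prior odds = 0.033/0.967 = 33/967.
Combined Bayes factor of the evidence already in hand = 0.25 × 1.5 = 0.375.
Odds after that evidence = (33/967) × 0.375 = 99/7736.
Target odds = 0.98/0.02 = 49.
Need 20ⁿ ≥ 49 ÷ (99/7736) = 379064/99.
20² = 400 falls short of 379064/99 but 20³ = 8000 reaches it, so n = 3.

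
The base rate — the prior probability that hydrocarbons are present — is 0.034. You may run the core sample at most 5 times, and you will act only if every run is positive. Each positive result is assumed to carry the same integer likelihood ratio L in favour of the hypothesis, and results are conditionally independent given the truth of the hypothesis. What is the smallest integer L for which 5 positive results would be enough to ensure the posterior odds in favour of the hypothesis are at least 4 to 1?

Prior odds = 0.034/0.966 = 17/483.
Target odds = 4.
Need L⁵ ≥ 4 ÷ (17/483) = 1932/17.
2⁵ = 32 < 1932/17 ≤ 243 = 3⁵, so L = 3.

3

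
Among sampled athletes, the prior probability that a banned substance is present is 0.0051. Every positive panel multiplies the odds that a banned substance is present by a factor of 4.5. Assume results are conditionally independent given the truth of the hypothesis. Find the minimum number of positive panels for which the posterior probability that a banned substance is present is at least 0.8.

5

Prior odds = 0.0051/0.9949 = 51/9949.
Likelihood ratio per positive panel = 4.5.
Target posterior odds = 0.8/0.2 = 4.
Need (51/9949) × 4.5ⁿ ≥ 4, i.e. 4.5ⁿ ≥ 39796/51.
4.5⁴ = 410.0625 falls short of 39796/51 but 4.5⁵ = 1845.28125 reaches it, so n = 5.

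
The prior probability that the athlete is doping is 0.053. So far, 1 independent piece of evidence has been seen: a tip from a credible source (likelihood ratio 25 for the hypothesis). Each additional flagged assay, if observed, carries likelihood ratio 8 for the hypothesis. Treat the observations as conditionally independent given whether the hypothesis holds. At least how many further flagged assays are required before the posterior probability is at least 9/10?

Prior odds = 0.053/0.947 = 53/947.
Bayes factor of the evidence already in hand = 25.
Odds after that evidence = (53/947) × 25 = 1325/947.
Target odds = 0.9/0.1 = 9.
Need 8ⁿ ≥ 9 ÷ (1325/947) = 8523/1325.
8¹ = 8, which meets the required 8523/1325; so n = 1.

1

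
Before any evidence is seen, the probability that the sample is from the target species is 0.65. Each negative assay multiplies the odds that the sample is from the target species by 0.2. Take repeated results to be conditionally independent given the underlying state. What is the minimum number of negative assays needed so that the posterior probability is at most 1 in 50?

3

Prior odds: 0.65 ÷ 0.35 = 13/7.
Likelihood ratio per negative assay = 0.2.
Target odds: 0.02 ÷ 0.98 = 1/49.
Require 0.2ⁿ ≤ 1/49 ÷ (13/7) = 1/91.
0.2² = 0.04 is still above 1/91 but 0.2³ = 0.008 is at or below it, so n = 3.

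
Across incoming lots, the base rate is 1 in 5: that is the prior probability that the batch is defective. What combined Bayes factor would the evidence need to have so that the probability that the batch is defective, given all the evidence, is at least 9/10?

36

Prior odds = 0.2/0.8 = 0.25.
Target odds = 0.9/0.1 = 9.
Required Bayes factor = 9 ÷ 0.25 = 36.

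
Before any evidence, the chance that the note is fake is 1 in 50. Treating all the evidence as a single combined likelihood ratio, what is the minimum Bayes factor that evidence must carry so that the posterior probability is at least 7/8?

343

Prior odds = 0.02/0.98 = 1/49.
Target odds = 0.875/0.125 = 7.
Required Bayes factor = 7 ÷ (1/49) = 343.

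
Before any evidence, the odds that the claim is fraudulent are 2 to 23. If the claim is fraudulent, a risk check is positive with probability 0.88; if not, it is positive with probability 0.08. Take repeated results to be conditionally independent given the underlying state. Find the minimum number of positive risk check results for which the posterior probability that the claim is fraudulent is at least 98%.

Prior odds = 2/23.
Likelihood ratio of a positive = 0.88/0.08 = 11.
Target odds: 0.98 ÷ 0.02 = 49.
Require 11ⁿ ≥ 49 ÷ (2/23) = 563.5.
11² = 121 falls short of 563.5 but 11³ = 1331 reaches it, so n = 3.

3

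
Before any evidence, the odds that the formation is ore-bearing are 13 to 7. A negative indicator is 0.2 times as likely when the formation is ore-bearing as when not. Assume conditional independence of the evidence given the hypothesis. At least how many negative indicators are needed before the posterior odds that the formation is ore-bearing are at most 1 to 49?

3

Prior odds = 13/7.
Likelihood ratio per negative indicator = 0.2.
Target odds = 1/49.
Require 0.2ⁿ ≤ 1/49 ÷ (13/7) = 1/91.
0.2² = 0.04 is still above 1/91 but 0.2³ = 0.008 is at or below it, so n = 3.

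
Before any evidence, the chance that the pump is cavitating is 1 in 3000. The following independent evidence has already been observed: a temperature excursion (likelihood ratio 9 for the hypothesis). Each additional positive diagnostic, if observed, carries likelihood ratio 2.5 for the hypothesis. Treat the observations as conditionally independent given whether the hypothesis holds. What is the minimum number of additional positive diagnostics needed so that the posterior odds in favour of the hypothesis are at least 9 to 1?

Prior odds = (1/3000)/(2999/3000) = 1/2999.
Bayes factor of the evidence already in hand = 9.
Odds after that evidence = (1/2999) × 9 = 9/2999.
Target odds = 9.
Need 2.5ⁿ ≥ 9 ÷ (9/2999) = 2999.
2.5⁸ = 390625/256 falls short of 2999 but 2.5⁹ = 1953125/512 reaches it, so n = 9.

9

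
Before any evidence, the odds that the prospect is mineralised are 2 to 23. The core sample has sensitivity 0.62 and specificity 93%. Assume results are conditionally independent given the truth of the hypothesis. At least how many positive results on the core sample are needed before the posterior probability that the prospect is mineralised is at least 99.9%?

5

Prior odds = 2/23.
False-positive rate = 1 − 0.93 = 0.07; likelihood ratio of a positive = 0.62/0.07 = 62/7.
Target posterior odds = 0.999/0.001 = 999.
Need (2/23) × (62/7)ⁿ ≥ 999, i.e. (62/7)ⁿ ≥ 11488.5.
(62/7)⁴ = 14776336/2401 falls short of 11488.5 but (62/7)⁵ = 916132832/16807 reaches it, so n = 5.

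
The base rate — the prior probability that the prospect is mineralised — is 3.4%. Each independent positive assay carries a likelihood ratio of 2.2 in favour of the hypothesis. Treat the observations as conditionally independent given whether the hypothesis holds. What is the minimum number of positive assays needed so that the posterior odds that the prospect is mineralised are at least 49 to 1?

10

Prior odds: 0.034 ÷ 0.966 = 17/483.
Likelihood ratio per positive assay = 2.2.
Target odds = 49.
Require 2.2ⁿ ≥ 49 ÷ (17/483) = 23667/17.
2.2⁹ ≈1207.27 falls short of 23667/17 but 2.2¹⁰ ≈2655.99 reaches it, so n = 10.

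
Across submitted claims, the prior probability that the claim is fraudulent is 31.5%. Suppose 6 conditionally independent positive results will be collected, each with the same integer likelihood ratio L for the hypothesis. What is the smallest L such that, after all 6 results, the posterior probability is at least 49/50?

Prior odds = 0.315/0.685 = 63/137.
Target odds = 0.98/0.02 = 49.
Need L⁶ ≥ 49 ÷ (63/137) = 959/9.
2⁶ = 64 < 959/9 ≤ 729 = 3⁶, so L = 3.

3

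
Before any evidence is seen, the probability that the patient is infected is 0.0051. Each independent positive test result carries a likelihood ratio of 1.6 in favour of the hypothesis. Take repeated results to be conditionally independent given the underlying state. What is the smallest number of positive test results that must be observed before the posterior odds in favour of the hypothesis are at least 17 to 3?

Prior odds: 0.0051 ÷ 0.9949 = 51/9949.
Likelihood ratio per positive test result = 1.6.
Target odds = 17/3.
Require 1.6ⁿ ≥ 17/3 ÷ (51/9949) = 9949/9.
1.6¹⁴ ≈720.576 falls short of 9949/9 but 1.6¹⁵ ≈1152.92 reaches it, so n = 15.

15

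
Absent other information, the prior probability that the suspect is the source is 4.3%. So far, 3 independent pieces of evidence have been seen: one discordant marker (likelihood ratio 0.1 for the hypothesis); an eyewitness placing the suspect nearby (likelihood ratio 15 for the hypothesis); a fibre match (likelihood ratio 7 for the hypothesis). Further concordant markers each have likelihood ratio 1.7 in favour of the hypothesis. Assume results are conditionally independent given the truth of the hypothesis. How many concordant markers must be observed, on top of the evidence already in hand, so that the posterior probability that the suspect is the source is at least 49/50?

Prior odds = 0.043/0.957 = 43/957.
Combined Bayes factor of the evidence already in hand = 0.1 × 15 × 7 = 10.5.
Odds after that evidence = (43/957) × 10.5 = 301/638.
Target odds = 0.98/0.02 = 49.
Need 1.7ⁿ ≥ 49 ÷ (301/638) = 4466/43.
1.7⁸ ≈69.7576 falls short of 4466/43 but 1.7⁹ ≈118.588 reaches it, so n = 9.

9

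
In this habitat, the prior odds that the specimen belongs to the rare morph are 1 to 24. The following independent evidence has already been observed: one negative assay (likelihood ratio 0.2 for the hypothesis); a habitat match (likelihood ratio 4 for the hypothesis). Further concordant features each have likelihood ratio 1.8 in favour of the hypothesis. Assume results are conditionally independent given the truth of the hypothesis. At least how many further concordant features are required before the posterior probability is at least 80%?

Prior odds = 1/24.
Combined Bayes factor of the evidence already in hand = 0.2 × 4 = 0.8.
Odds after that evidence = (1/24) × 0.8 = 1/30.
Target odds = 0.8/0.2 = 4.
Need 1.8ⁿ ≥ 4 ÷ (1/30) = 120.
1.8⁸ = 43046721/390625 falls short of 120 but 1.8⁹ = 387420489/1953125 reaches it, so n = 9.

9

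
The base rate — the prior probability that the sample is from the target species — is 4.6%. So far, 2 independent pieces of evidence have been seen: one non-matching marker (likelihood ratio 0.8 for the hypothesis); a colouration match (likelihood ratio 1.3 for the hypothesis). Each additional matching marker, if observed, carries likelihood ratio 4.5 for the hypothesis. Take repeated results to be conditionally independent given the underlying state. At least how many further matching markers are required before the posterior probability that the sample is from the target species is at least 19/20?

4

Prior odds = 0.046/0.954 = 23/477.
Combined Bayes factor of the evidence already in hand = 0.8 × 1.3 = 1.04.
Odds after that evidence = (23/477) × 1.04 = 598/11925.
Target odds = 0.95/0.05 = 19.
Need 4.5ⁿ ≥ 19 ÷ (598/11925) = 226575/598.
4.5³ = 91.125 falls short of 226575/598 but 4.5⁴ = 410.0625 reaches it, so n = 4.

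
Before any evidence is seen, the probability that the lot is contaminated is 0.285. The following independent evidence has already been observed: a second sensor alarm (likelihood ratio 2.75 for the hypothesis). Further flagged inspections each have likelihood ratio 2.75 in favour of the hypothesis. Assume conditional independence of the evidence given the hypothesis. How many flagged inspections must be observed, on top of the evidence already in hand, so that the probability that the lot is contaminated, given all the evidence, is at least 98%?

4

Prior odds = 0.285/0.715 = 57/143.
Bayes factor of the evidence already in hand = 2.75.
Odds after that evidence = (57/143) × 2.75 = 57/52.
Target odds = 0.98/0.02 = 49.
Need 2.75ⁿ ≥ 49 ÷ (57/52) = 2548/57.
2.75³ = 20.796875 falls short of 2548/57 but 2.75⁴ = 57.19140625 reaches it, so n = 4.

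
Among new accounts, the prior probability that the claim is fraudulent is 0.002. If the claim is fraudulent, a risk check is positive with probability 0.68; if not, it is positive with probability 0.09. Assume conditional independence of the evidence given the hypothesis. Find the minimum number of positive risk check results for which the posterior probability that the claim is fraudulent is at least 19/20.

5

Prior odds = 0.002/0.998 = 1/499.
Likelihood ratio of a positive = 0.68/0.09 = 68/9.
Target posterior odds = 0.95/0.05 = 19.
Need (1/499) × (68/9)ⁿ ≥ 19, i.e. (68/9)ⁿ ≥ 9481.
(68/9)⁴ = 21381376/6561 falls short of 9481 but (68/9)⁵ ≈24622.5 reaches it, so n = 5.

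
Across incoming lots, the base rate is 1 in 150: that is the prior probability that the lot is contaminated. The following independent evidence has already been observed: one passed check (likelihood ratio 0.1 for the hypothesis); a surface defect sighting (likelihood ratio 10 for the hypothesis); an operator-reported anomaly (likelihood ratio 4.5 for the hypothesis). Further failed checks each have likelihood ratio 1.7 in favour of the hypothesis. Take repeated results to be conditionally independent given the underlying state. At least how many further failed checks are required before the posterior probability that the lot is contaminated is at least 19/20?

13

Prior odds = (1/150)/(149/150) = 1/149.
Combined Bayes factor of the evidence already in hand = 0.1 × 10 × 4.5 = 4.5.
Odds after that evidence = (1/149) × 4.5 = 9/298.
Target odds = 0.95/0.05 = 19.
Need 1.7ⁿ ≥ 19 ÷ (9/298) = 5662/9.
1.7¹² ≈582.622 falls short of 5662/9 but 1.7¹³ ≈990.458 reaches it, so n = 13.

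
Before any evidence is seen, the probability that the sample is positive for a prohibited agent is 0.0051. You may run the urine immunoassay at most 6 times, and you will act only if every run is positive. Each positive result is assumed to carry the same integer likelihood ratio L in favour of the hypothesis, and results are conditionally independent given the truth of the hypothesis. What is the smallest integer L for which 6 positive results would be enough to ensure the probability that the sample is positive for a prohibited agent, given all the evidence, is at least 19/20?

4

Prior odds = 0.0051/0.9949 = 51/9949.
Target odds = 0.95/0.05 = 19.
Need L⁶ ≥ 19 ÷ (51/9949) = 189031/51.
3⁶ = 729 < 189031/51 ≤ 4096 = 4⁶, so L = 4.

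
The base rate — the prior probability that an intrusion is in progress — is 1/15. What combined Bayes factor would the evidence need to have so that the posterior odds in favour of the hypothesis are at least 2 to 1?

Prior odds = (1/15)/(14/15) = 1/14.
Target odds = 2.
Required Bayes factor = 2 ÷ (1/14) = 28.

28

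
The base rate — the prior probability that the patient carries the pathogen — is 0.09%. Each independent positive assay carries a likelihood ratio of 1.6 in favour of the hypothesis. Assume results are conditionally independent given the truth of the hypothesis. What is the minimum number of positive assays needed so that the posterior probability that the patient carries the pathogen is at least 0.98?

24

Prior odds: 0.0009 ÷ 0.9991 = 9/9991.
Likelihood ratio per positive assay = 1.6.
Target posterior odds = 0.98/0.02 = 49.
Require 1.6ⁿ ≥ 49 ÷ (9/9991) = 489559/9.
1.6²³ ≈49517.6 falls short of 489559/9 but 1.6²⁴ ≈79228.2 reaches it, so n = 24.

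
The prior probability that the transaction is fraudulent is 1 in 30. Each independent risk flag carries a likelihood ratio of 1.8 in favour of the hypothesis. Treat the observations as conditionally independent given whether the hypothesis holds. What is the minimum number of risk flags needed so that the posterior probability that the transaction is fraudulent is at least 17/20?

Prior odds: (1/30) ÷ (29/30) = 1/29.
Likelihood ratio per risk flag = 1.8.
Target posterior odds = 0.85/0.15 = 17/3.
Need (1/29) × 1.8ⁿ ≥ 17/3, i.e. 1.8ⁿ ≥ 493/3.
1.8⁸ = 43046721/390625 falls short of 493/3 but 1.8⁹ = 387420489/1953125 reaches it, so n = 9.

9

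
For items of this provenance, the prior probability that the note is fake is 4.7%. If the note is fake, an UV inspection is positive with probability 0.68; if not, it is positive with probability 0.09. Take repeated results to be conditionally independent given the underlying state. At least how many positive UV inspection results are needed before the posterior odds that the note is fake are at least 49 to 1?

Prior odds = 0.047/0.953 = 47/953.
Likelihood ratio of a positive = 0.68/0.09 = 68/9.
Target odds = 49.
Require (68/9)ⁿ ≥ 49 ÷ (47/953) = 46697/47.
(68/9)³ = 314432/729 falls short of 46697/47 but (68/9)⁴ = 21381376/6561 reaches it, so n = 4.

4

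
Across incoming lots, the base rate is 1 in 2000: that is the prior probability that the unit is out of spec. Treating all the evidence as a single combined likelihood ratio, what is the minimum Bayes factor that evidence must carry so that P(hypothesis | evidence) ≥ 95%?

37981

Prior odds = 0.0005/0.9995 = 1/1999.
Target odds = 0.95/0.05 = 19.
Required Bayes factor = 19 ÷ (1/1999) = 37981.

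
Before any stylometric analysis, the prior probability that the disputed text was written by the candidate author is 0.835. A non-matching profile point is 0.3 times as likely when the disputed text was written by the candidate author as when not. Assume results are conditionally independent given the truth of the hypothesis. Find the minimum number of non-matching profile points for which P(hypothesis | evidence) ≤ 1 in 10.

Prior odds = 0.835/0.165 = 167/33.
Likelihood ratio per non-matching profile point = 0.3.
Target odds: 0.1 ÷ 0.9 = 1/9.
Need (167/33) × 0.3ⁿ ≤ 1/9, i.e. 0.3ⁿ ≤ 11/501.
0.3³ = 0.027 is still above 11/501 but 0.3⁴ = 0.0081 is at or below it, so n = 4.

4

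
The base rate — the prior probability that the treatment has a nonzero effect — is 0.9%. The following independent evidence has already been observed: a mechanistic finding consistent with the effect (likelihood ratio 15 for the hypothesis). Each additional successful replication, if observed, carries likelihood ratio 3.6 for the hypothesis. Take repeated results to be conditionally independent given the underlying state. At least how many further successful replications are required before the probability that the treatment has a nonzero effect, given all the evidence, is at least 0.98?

Prior odds = 0.009/0.991 = 9/991.
Bayes factor of the evidence already in hand = 15.
Odds after that evidence = (9/991) × 15 = 135/991.
Target odds = 0.98/0.02 = 49.
Need 3.6ⁿ ≥ 49 ÷ (135/991) = 48559/135.
3.6⁴ = 167.9616 falls short of 48559/135 but 3.6⁵ = 604.66176 reaches it, so n = 5.

5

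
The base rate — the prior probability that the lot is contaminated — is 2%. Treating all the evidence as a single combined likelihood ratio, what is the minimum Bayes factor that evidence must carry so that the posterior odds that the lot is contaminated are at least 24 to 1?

Prior odds = 0.02/0.98 = 1/49.
Target odds = 24.
Required Bayes factor = 24 ÷ (1/49) = 1176.

1176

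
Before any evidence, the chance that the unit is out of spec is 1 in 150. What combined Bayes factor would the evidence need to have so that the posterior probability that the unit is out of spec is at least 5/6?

Prior odds = (1/150)/(149/150) = 1/149.
Target odds = (5/6)/(1/6) = 5.
Required Bayes factor = 5 ÷ (1/149) = 745.

745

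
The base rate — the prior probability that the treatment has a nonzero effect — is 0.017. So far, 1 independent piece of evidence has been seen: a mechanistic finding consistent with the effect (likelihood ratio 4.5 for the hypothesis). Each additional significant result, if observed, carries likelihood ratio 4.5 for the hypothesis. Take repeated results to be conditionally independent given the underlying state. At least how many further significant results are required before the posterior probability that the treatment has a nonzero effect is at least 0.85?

Prior odds = 0.017/0.983 = 17/983.
Bayes factor of the evidence already in hand = 4.5.
Odds after that evidence = (17/983) × 4.5 = 153/1966.
Target odds = 0.85/0.15 = 17/3.
Need 4.5ⁿ ≥ 17/3 ÷ (153/1966) = 1966/27.
4.5² = 20.25 falls short of 1966/27 but 4.5³ = 91.125 reaches it, so n = 3.

3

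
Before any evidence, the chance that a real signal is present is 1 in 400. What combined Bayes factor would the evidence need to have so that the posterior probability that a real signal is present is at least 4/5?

1596

Prior odds = 0.0025/0.9975 = 1/399.
Target odds = 0.8/0.2 = 4.
Required Bayes factor = 4 ÷ (1/399) = 1596.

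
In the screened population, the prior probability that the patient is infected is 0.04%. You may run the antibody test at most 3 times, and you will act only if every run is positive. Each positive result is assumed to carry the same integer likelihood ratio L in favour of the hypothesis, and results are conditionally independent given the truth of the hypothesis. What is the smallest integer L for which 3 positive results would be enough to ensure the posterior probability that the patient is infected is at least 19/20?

Prior odds = 0.0004/0.9996 = 1/2499.
Target odds = 0.95/0.05 = 19.
Need L³ ≥ 19 ÷ (1/2499) = 47481.
36³ = 46656 < 47481 ≤ 50653 = 37³, so L = 37.

37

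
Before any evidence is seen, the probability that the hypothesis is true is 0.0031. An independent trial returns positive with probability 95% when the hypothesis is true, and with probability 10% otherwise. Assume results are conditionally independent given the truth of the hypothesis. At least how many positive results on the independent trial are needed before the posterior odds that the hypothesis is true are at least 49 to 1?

Prior odds = 0.0031/0.9969 = 31/9969.
Likelihood ratio of a positive result = 0.95/0.1 = 9.5.
Target odds = 49.
Require 9.5ⁿ ≥ 49 ÷ (31/9969) = 488481/31.
9.5⁴ = 8145.0625 falls short of 488481/31 but 9.5⁵ = 77378.09375 reaches it, so n = 5.

5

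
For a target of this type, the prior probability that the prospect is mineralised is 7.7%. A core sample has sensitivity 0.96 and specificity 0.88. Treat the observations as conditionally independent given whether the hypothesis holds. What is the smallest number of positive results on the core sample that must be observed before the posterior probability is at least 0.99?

Prior odds: 0.077 ÷ 0.923 = 77/923.
False-positive rate = 1 − 0.88 = 0.12; likelihood ratio of a positive = 0.96/0.12 = 8.
Target posterior odds = 0.99/0.01 = 99.
Need (77/923) × 8ⁿ ≥ 99, i.e. 8ⁿ ≥ 8307/7.
8³ = 512 falls short of 8307/7 but 8⁴ = 4096 reaches it, so n = 4.

4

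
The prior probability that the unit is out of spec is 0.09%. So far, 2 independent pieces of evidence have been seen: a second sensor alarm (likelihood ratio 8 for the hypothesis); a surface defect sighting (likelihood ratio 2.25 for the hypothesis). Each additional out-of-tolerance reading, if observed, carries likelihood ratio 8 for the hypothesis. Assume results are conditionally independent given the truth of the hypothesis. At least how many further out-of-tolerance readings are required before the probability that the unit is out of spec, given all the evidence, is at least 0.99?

5

Prior odds = 0.0009/0.9991 = 9/9991.
Combined Bayes factor of the evidence already in hand = 8 × 2.25 = 18.
Odds after that evidence = (9/9991) × 18 = 162/9991.
Target odds = 0.99/0.01 = 99.
Need 8ⁿ ≥ 99 ÷ (162/9991) = 109901/18.
8⁴ = 4096 falls short of 109901/18 but 8⁵ = 32768 reaches it, so n = 5.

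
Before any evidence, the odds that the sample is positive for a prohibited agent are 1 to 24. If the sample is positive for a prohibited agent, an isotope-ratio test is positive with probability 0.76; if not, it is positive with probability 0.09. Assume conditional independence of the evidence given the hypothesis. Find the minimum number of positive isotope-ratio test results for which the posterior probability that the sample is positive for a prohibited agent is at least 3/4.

3

Prior odds = 1/24.
Likelihood ratio of a positive = 0.76/0.09 = 76/9.
Target odds: 0.75 ÷ 0.25 = 3.
Require (76/9)ⁿ ≥ 3 ÷ (1/24) = 72.
(76/9)² = 5776/81 falls short of 72 but (76/9)³ = 438976/729 reaches it, so n = 3.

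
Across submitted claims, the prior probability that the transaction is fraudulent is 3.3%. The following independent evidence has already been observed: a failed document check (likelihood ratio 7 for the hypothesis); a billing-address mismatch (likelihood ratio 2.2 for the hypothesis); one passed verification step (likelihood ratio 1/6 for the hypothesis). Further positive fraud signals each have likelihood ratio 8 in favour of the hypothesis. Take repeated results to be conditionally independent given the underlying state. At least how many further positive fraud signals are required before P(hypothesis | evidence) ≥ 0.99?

Prior odds = 0.033/0.967 = 33/967.
Combined Bayes factor of the evidence already in hand = 7 × 2.2 × (1/6) = 77/30.
Odds after that evidence = (33/967) × 77/30 = 847/9670.
Target odds = 0.99/0.01 = 99.
Need 8ⁿ ≥ 99 ÷ (847/9670) = 87030/77.
8³ = 512 falls short of 87030/77 but 8⁴ = 4096 reaches it, so n = 4.

4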